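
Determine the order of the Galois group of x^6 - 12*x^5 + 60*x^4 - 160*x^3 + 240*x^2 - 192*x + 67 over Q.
6

The degree of the splitting field over Q equals the order of the Galois group, so first determine the group. The polynomial f is an irreducible sextic over Q, so G = Gal(f/Q) is one of the 16 transitive subgroups 6T1, ..., 6T16 of S_6. The discriminant of f is -11337408, which is not a perfect square, so G is not contained in A_6. The transitive groups of degree 6 not contained in A_6 are: C_6 (6T1, order 6), S_3 (6T2, order 6), D_6 (6T3, order 12), C_3 x S_3 (6T5, order 18), A_4 x C_2 (6T6, order 24), S_4 (6T8, order 24), S_3 x S_3 (6T9, order 36), S_4 x C_2 (6T11, order 48), (S_3 x S_3) : C_2 (6T13, order 72), PGL(2,5) (6T14, order 120), S_6 (6T16, order 720). By Dedekind's theorem, for a prime p not dividing disc(f) the degrees of the irreducible factors of f mod p form the cycle type of an element of G. Factoring f modulo the 23 such primes p <= 97 (skipping 2, 3, which divide the discriminant), each new pattern first appears at: mod 5: f = (x^2 + 3)(x^2 + x + 1)(x^2 + 2x + 4), pattern 2+2+2; mod 7: f = (x^3 + x^2 + 5x + 1)(x^3 + x^2 + 5x + 4), pattern 3+3; mod 61: f = (x + 1)(x + 17)(x + 20)(x + 37)(x + 40)(x + 56), pattern 1+1+1+1+1+1. No other pattern occurs in this range, so the set of observed cycle types is {2+2+2, 3+3, 1+1+1+1+1+1}. The candidates containing elements of all these cycle types are C_6 (6T1) of order 6, S_3 (6T2) of order 6, D_6 (6T3) of order 12, C_3 x S_3 (6T5) of order 18, A_4 x C_2 (6T6) of order 24, S_4 (6T8) of order 24, S_3 x S_3 (6T9) of order 36, S_4 x C_2 (6T11) of order 48, (S_3 x S_3) : C_2 (6T13) of order 72, PGL(2,5) (6T14) of order 120, S_6 (6T16) of order 720; the others are excluded. The observed types are precisely the cycle types that occur in S_3 (6T2). Each of the other remaining candidates has further cycle types, and by the Chebotarev density theorem the matching factorization patterns would occur for a proportion of primes equal to their share of the group: C_6 (6T1) additionally contains elements of type 6 (2 of its 6 elements, about 33% of primes); D_6 (6T3) additionally contains elements of type 6, 2+2+1+1 (5 of its 12 elements, about 42% of primes); C_3 x S_3 (6T5) additionally contains elements of type 6, 3+1+1+1 (10 of its 18 elements, about 56% of primes); A_4 x C_2 (6T6) additionally contains elements of type 6, 2+2+1+1, 2+1+1+1+1 (14 of its 24 elements, about 58% of primes); S_4 (6T8) additionally contains elements of type 4+1+1, 2+2+1+1 (9 of its 24 elements, about 38% of primes); S_3 x S_3 (6T9) additionally contains elements of type 6, 3+1+1+1, 2+2+1+1 (25 of its 36 elements, about 69% of primes); S_4 x C_2 (6T11) additionally contains elements of type 6, 4+2, 4+1+1, 2+2+1+1, 2+1+1+1+1 (32 of its 48 elements, about 67% of primes); (S_3 x S_3) : C_2 (6T13) additionally contains elements of type 6, 4+2, 3+2+1, 3+1+1+1, 2+2+1+1, 2+1+1+1+1 (61 of its 72 elements, about 85% of primes); PGL(2,5) (6T14) additionally contains elements of type 6, 5+1, 4+1+1, 2+2+1+1 (89 of its 120 elements, about 74% of primes); S_6 (6T16) additionally contains elements of type 6, 5+1, 4+2, 4+1+1, 3+2+1, 3+1+1+1, 2+2+1+1, 2+1+1+1+1 (664 of its 720 elements, about 92% of primes). None of the 23 primes tested shows any such pattern (for each of these groups the chance of that is below 10^-4), which rules them out. Hence G = S_3 (6T2), of order 6. The Galois group S_3 (6T2) has order 6, so the splitting field has degree 6 over Q.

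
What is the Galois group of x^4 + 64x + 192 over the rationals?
A_4, the alternating group on 4 letters

The polynomial is an irreducible quartic over Q and its discriminant is 1358954496 = 36864^2, a perfect square, so the Galois group is contained in A_4. The resolvent cubic y^3 - 768*y - 4096 is irreducible over Q. An irreducible resolvent with square discriminant gives A_4.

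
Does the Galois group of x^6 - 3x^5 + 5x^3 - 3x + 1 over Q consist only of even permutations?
No

The polynomial is irreducible of degree 6 over Q. Its discriminant is -34992, which is not a perfect square. A Galois group lies in the alternating group exactly when the discriminant is a square in Q, so the Galois group (S_3) is not contained in A_6.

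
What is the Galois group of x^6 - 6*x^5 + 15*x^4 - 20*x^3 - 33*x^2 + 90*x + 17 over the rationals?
A_4 x C_2 (also written A4xC2)

The polynomial f is an irreducible sextic over Q, so G = Gal(f/Q) is one of the 16 transitive subgroups 6T1, ..., 6T16 of S_6. The discriminant of f is -450868486864896, which is not a perfect square, so G is not contained in A_6. The transitive groups of degree 6 not contained in A_6 are: C_6 (6T1, order 6), S_3 (6T2, order 6), D_6 (6T3, order 12), C_3 x S_3 (6T5, order 18), A_4 x C_2 (6T6, order 24), S_4 (6T8, order 24), S_3 x S_3 (6T9, order 36), S_4 x C_2 (6T11, order 48), (S_3 x S_3) : C_2 (6T13, order 72), PGL(2,5) (6T14, order 120), S_6 (6T16, order 720). By Dedekind's theorem, for a prime p not dividing disc(f) the degrees of the irreducible factors of f mod p form the cycle type of an element of G. Factoring f modulo the 33 such primes p <= 149 (skipping 2, 3, which divide the discriminant), each new pattern first appears at: mod 5: f = (x^3 + x^2 + 3x + 4)(x^3 + 3x^2 + 4x + 3), pattern 3+3; mod 7: f = (x^6 + x^5 + x^4 + x^3 + 2x^2 + 6x + 3), pattern 6; mod 17: f = (x)(x + 15)(x^2 + 15x + 7)(x^2 + 15x + 13), pattern 2+2+1+1; mod 19: f = (x + 2)(x + 5)(x + 12)(x + 15)(x^2 + 17x + 8), pattern 2+1+1+1+1; mod 71: f = (x^2 + 69x + 30)(x^2 + 69x + 50)(x^2 + 69x + 65), pattern 2+2+2. No other pattern occurs in this range, so the set of observed cycle types is {3+3, 6, 2+2+1+1, 2+1+1+1+1, 2+2+2}. The candidates containing elements of all these cycle types are A_4 x C_2 (6T6) of order 24, S_4 x C_2 (6T11) of order 48, (S_3 x S_3) : C_2 (6T13) of order 72, S_6 (6T16) of order 720; the others are excluded. The observed types are precisely the cycle types that occur in A_4 x C_2 (6T6) (apart from the identity). Each of the other remaining candidates has further cycle types, and by the Chebotarev density theorem the matching factorization patterns would occur for a proportion of primes equal to their share of the group: S_4 x C_2 (6T11) additionally contains elements of type 4+2, 4+1+1 (12 of its 48 elements, about 25% of primes); (S_3 x S_3) : C_2 (6T13) additionally contains elements of type 4+2, 3+2+1, 3+1+1+1 (34 of its 72 elements, about 47% of primes); S_6 (6T16) additionally contains elements of type 5+1, 4+2, 4+1+1, 3+2+1, 3+1+1+1 (484 of its 720 elements, about 67% of primes). None of the 33 primes tested shows any such pattern (for each of these groups the chance of that is below 10^-4), which rules them out. Hence G = A_4 x C_2 (6T6), of order 24.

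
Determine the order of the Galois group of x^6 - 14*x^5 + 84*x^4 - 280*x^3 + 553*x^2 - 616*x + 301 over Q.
6

The degree of the splitting field over Q equals the order of the Galois group, so first determine the group. The polynomial f is an irreducible sextic over Q, so G = Gal(f/Q) is one of the 16 transitive subgroups 6T1, ..., 6T16 of S_6. The discriminant of f is -1075648, which is not a perfect square, so G is not contained in A_6. The transitive groups of degree 6 not contained in A_6 are: C_6 (6T1, order 6), S_3 (6T2, order 6), D_6 (6T3, order 12), C_3 x S_3 (6T5, order 18), A_4 x C_2 (6T6, order 24), S_4 (6T8, order 24), S_3 x S_3 (6T9, order 36), S_4 x C_2 (6T11, order 48), (S_3 x S_3) : C_2 (6T13, order 72), PGL(2,5) (6T14, order 120), S_6 (6T16, order 720). By Dedekind's theorem, for a prime p not dividing disc(f) the degrees of the irreducible factors of f mod p form the cycle type of an element of G. Factoring f modulo the 37 such primes p <= 167 (skipping 2, 7, which divide the discriminant), each new pattern first appears at: mod 3: f = (x^6 + x^5 + 2x^3 + x^2 + 2x + 1), pattern 6; mod 11: f = (x^3 + 2x^2 + 2x + 3)(x^3 + 6x^2 + 4x + 5), pattern 3+3; mod 13: f = (x^2 + 8)(x^2 + x + 4)(x^2 + 11x + 9), pattern 2+2+2; mod 29: f = (x + 9)(x + 10)(x + 12)(x + 18)(x + 25)(x + 28), pattern 1+1+1+1+1+1. No other pattern occurs in this range, so the set of observed cycle types is {6, 3+3, 2+2+2, 1+1+1+1+1+1}. The candidates containing elements of all these cycle types are C_6 (6T1) of order 6, D_6 (6T3) of order 12, C_3 x S_3 (6T5) of order 18, A_4 x C_2 (6T6) of order 24, S_3 x S_3 (6T9) of order 36, S_4 x C_2 (6T11) of order 48, (S_3 x S_3) : C_2 (6T13) of order 72, PGL(2,5) (6T14) of order 120, S_6 (6T16) of order 720; the others are excluded. The observed types are precisely the cycle types that occur in C_6 (6T1). Each of the other remaining candidates has further cycle types, and by the Chebotarev density theorem the matching factorization patterns would occur for a proportion of primes equal to their share of the group: D_6 (6T3) additionally contains elements of type 2+2+1+1 (3 of its 12 elements, about 25% of primes); C_3 x S_3 (6T5) additionally contains elements of type 3+1+1+1 (4 of its 18 elements, about 22% of primes); A_4 x C_2 (6T6) additionally contains elements of type 2+2+1+1, 2+1+1+1+1 (6 of its 24 elements, about 25% of primes); S_3 x S_3 (6T9) additionally contains elements of type 3+1+1+1, 2+2+1+1 (13 of its 36 elements, about 36% of primes); S_4 x C_2 (6T11) additionally contains elements of type 4+2, 4+1+1, 2+2+1+1, 2+1+1+1+1 (24 of its 48 elements, about 50% of primes); (S_3 x S_3) : C_2 (6T13) additionally contains elements of type 4+2, 3+2+1, 3+1+1+1, 2+2+1+1, 2+1+1+1+1 (49 of its 72 elements, about 68% of primes); PGL(2,5) (6T14) additionally contains elements of type 5+1, 4+1+1, 2+2+1+1 (69 of its 120 elements, about 58% of primes); S_6 (6T16) additionally contains elements of type 5+1, 4+2, 4+1+1, 3+2+1, 3+1+1+1, 2+2+1+1, 2+1+1+1+1 (544 of its 720 elements, about 76% of primes). None of the 37 primes tested shows any such pattern (for each of these groups the chance of that is below 10^-4), which rules them out. Hence G = C_6 (6T1), of order 6. The Galois group C_6 (6T1) has order 6, so the splitting field has degree 6 over Q.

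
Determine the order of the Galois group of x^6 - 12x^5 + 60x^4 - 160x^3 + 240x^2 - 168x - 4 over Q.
360

The degree of the splitting field over Q equals the order of the Galois group, so first determine the group. The polynomial f is an irreducible sextic over Q, so G = Gal(f/Q) is one of the 16 transitive subgroups 6T1, ..., 6T16 of S_6. The discriminant of f is 746496000000 = 864000^2, a perfect square, so G is contained in A_6. The transitive groups of degree 6 contained in A_6 are: A_4 (6T4, order 12), S_4 (6T7, order 24), (C_3 x C_3) : C_4 (6T10, order 36), PSL(2,5) (6T12, order 60), A_6 (6T15, order 360). By Dedekind's theorem, for a prime p not dividing disc(f) the degrees of the irreducible factors of f mod p form the cycle type of an element of G. Factoring f modulo the 6 such primes p <= 23 (skipping 2, 3, 5, which divide the discriminant), each new pattern first appears at: mod 7: f = (x + 1)(x^5 + x^4 + 3x^3 + 5x^2 + 4x + 3), pattern 5+1; mod 23: f = (x + 5)(x + 10)(x + 19)(x^3 + x + 6), pattern 3+1+1+1. No other pattern occurs in this range, so the set of observed cycle types is {5+1, 3+1+1+1}. Among the candidates above, the only group containing elements of all these cycle types is A_6 (6T15) — each of A_4 (6T4), S_4 (6T7), (C_3 x C_3) : C_4 (6T10), PSL(2,5) (6T12) lacks at least one of them. Hence G = A_6 (6T15), of order 360. The Galois group A_6 (6T15) has order 360, so the splitting field has degree 360 over Q.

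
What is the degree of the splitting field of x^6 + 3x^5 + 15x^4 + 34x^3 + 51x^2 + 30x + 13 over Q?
The degree of the splitting field over Q equals the order of the Galois group, so first determine the group. The polynomial f is an irreducible sextic over Q, so G = Gal(f/Q) is one of the 16 transitive subgroups 6T1, ..., 6T16 of S_6. The discriminant of f is -818100452547, which is not a perfect square, so G is not contained in A_6. The transitive groups of degree 6 not contained in A_6 are: C_6 (6T1, order 6), S_3 (6T2, order 6), D_6 (6T3, order 12), C_3 x S_3 (6T5, order 18), A_4 x C_2 (6T6, order 24), S_4 (6T8, order 24), S_3 x S_3 (6T9, order 36), S_4 x C_2 (6T11, order 48), (S_3 x S_3) : C_2 (6T13, order 72), PGL(2,5) (6T14, order 120), S_6 (6T16, order 720). By Dedekind's theorem, for a prime p not dividing disc(f) the degrees of the irreducible factors of f mod p form the cycle type of an element of G. Factoring f modulo the 33 such primes p <= 149 (skipping 3, 7, which divide the discriminant), each new pattern first appears at: mod 2: f = (x^6 + x^5 + x^4 + x^2 + 1), pattern 6; mod 13: f = (x)(x + 1)(x + 11)(x^3 + 4x^2 + 8x + 11), pattern 3+1+1+1; mod 17: f = (x^2 + 12x + 12)(x^2 + 12x + 13)(x^2 + 13x + 10), pattern 2+2+2; mod 19: f = (x^3 + 5x^2 + 10x + 10)(x^3 + 17x^2 + 15x + 7), pattern 3+3; mod 73: f = (x + 14)(x + 22)(x + 28)(x + 29)(x + 58)(x + 71), pattern 1+1+1+1+1+1. No other pattern occurs in this range, so the set of observed cycle types is {6, 3+1+1+1, 2+2+2, 3+3, 1+1+1+1+1+1}. The candidates containing elements of all these cycle types are C_3 x S_3 (6T5) of order 18, S_3 x S_3 (6T9) of order 36, (S_3 x S_3) : C_2 (6T13) of order 72, S_6 (6T16) of order 720; the others are excluded. The observed types are precisely the cycle types that occur in C_3 x S_3 (6T5). Each of the other remaining candidates has further cycle types, and by the Chebotarev density theorem the matching factorization patterns would occur for a proportion of primes equal to their share of the group: S_3 x S_3 (6T9) additionally contains elements of type 2+2+1+1 (9 of its 36 elements, about 25% of primes); (S_3 x S_3) : C_2 (6T13) additionally contains elements of type 4+2, 3+2+1, 2+2+1+1, 2+1+1+1+1 (45 of its 72 elements, about 62% of primes); S_6 (6T16) additionally contains elements of type 5+1, 4+2, 4+1+1, 3+2+1, 2+2+1+1, 2+1+1+1+1 (504 of its 720 elements, about 70% of primes). None of the 33 primes tested shows any such pattern (for each of these groups the chance of that is below 10^-4), which rules them out. Hence G = C_3 x S_3 (6T5), of order 18. The Galois group C_3 x S_3 (6T5) has order 18, so the splitting field has degree 18 over Q.

18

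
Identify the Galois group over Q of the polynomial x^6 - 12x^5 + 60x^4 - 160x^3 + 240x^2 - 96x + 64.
(S_3 x S_3) : C_2 (also written G72)

The polynomial f is an irreducible sextic over Q, so G = Gal(f/Q) is one of the 16 transitive subgroups 6T1, ..., 6T16 of S_6. The discriminant of f is -9727331052552192, which is not a perfect square, so G is not contained in A_6. The transitive groups of degree 6 not contained in A_6 are: C_6 (6T1, order 6), S_3 (6T2, order 6), D_6 (6T3, order 12), C_3 x S_3 (6T5, order 18), A_4 x C_2 (6T6, order 24), S_4 (6T8, order 24), S_3 x S_3 (6T9, order 36), S_4 x C_2 (6T11, order 48), (S_3 x S_3) : C_2 (6T13, order 72), PGL(2,5) (6T14, order 120), S_6 (6T16, order 720). By Dedekind's theorem, for a prime p not dividing disc(f) the degrees of the irreducible factors of f mod p form the cycle type of an element of G. Factoring f modulo the 27 such primes p <= 127 (skipping 2, 3, 17, 43, which divide the discriminant), each new pattern first appears at: mod 5: f = (x^6 + 3x^5 + 4x + 4), pattern 6; mod 7: f = (x + 3)(x^2 + 2x + 2)(x^3 + 4x^2 + 4x + 6), pattern 3+2+1; mod 11: f = (x^2 + 4)(x^4 + 10x^3 + x^2 + 9x + 5), pattern 4+2; mod 13: f = (x + 5)(x + 8)(x^2 + 3x + 1)(x^2 + 11x + 12), pattern 2+2+1+1; mod 61: f = (x + 2)(x + 6)(x + 18)(x + 40)(x^2 + 44x + 47), pattern 2+1+1+1+1; mod 97: f = (x + 18)(x + 22)(x + 96)(x^3 + 46x^2 + 44x + 89), pattern 3+1+1+1; mod 113: f = (x^2 + 4x + 28)(x^2 + 11x + 36)(x^2 + 86x + 18), pattern 2+2+2; mod 127: f = (x^3 + 43x^2 + 113x + 119)(x^3 + 72x^2 + 26x + 119), pattern 3+3. No other pattern occurs in this range, so the set of observed cycle types is {6, 3+2+1, 4+2, 2+2+1+1, 2+1+1+1+1, 3+1+1+1, 2+2+2, 3+3}. The candidates containing elements of all these cycle types are (S_3 x S_3) : C_2 (6T13) of order 72, S_6 (6T16) of order 720; the others are excluded. The observed types are precisely the cycle types that occur in (S_3 x S_3) : C_2 (6T13) (apart from the identity). Each of the other remaining candidates has further cycle types, and by the Chebotarev density theorem the matching factorization patterns would occur for a proportion of primes equal to their share of the group: S_6 (6T16) additionally contains elements of type 5+1, 4+1+1 (234 of its 720 elements, about 32% of primes). None of the 27 primes tested shows any such pattern (for each of these groups the chance of that is below 10^-4), which rules them out. Hence G = (S_3 x S_3) : C_2 (6T13), of order 72.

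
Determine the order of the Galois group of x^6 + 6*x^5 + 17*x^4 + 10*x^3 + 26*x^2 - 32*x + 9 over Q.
The degree of the splitting field over Q equals the order of the Galois group, so first determine the group. The polynomial f is an irreducible sextic over Q, so G = Gal(f/Q) is one of the 16 transitive subgroups 6T1, ..., 6T16 of S_6. The discriminant of f is -15635001708544, which is not a perfect square, so G is not contained in A_6. The transitive groups of degree 6 not contained in A_6 are: C_6 (6T1, order 6), S_3 (6T2, order 6), D_6 (6T3, order 12), C_3 x S_3 (6T5, order 18), A_4 x C_2 (6T6, order 24), S_4 (6T8, order 24), S_3 x S_3 (6T9, order 36), S_4 x C_2 (6T11, order 48), (S_3 x S_3) : C_2 (6T13, order 72), PGL(2,5) (6T14, order 120), S_6 (6T16, order 720). By Dedekind's theorem, for a prime p not dividing disc(f) the degrees of the irreducible factors of f mod p form the cycle type of an element of G. Factoring f modulo the 17 such primes p <= 67 (skipping 2, 31, which divide the discriminant), each new pattern first appears at: mod 3: f = (x)(x + 1)(x^4 + 2x^3 + x + 1), pattern 4+1+1; mod 5: f = (x^3 + 2x^2 + x + 4)(x^3 + 4x^2 + 3x + 1), pattern 3+3; mod 7: f = (x^6 + 6x^5 + 3x^4 + 3x^3 + 5x^2 + 3x + 2), pattern 6; mod 11: f = (x^2 + 2x + 4)(x^2 + 6x + 1)(x^2 + 9x + 5), pattern 2+2+2; mod 13: f = (x^2 + 3x + 10)(x^4 + 3x^3 + 11x^2 + 12x + 10), pattern 4+2; mod 37: f = (x + 16)(x + 36)(x^2 + 32x + 10)(x^2 + 33x + 27), pattern 2+2+1+1; mod 47: f = (x + 6)(x + 16)(x + 17)(x + 36)(x^2 + 25x + 28), pattern 2+1+1+1+1. No other pattern occurs in this range, so the set of observed cycle types is {4+1+1, 3+3, 6, 2+2+2, 4+2, 2+2+1+1, 2+1+1+1+1}. The candidates containing elements of all these cycle types are S_4 x C_2 (6T11) of order 48, S_6 (6T16) of order 720; the others are excluded. The observed types are precisely the cycle types that occur in S_4 x C_2 (6T11) (apart from the identity). Each of the other remaining candidates has further cycle types, and by the Chebotarev density theorem the matching factorization patterns would occur for a proportion of primes equal to their share of the group: S_6 (6T16) additionally contains elements of type 5+1, 3+2+1, 3+1+1+1 (304 of its 720 elements, about 42% of primes). None of the 17 primes tested shows any such pattern (for each of these groups the chance of that is below 10^-4), which rules them out. Hence G = S_4 x C_2 (6T11), of order 48. The Galois group S_4 x C_2 (6T11) has order 48, so the splitting field has degree 48 over Q.

48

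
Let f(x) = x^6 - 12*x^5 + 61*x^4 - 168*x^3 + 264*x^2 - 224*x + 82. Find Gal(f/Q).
The polynomial f is an irreducible sextic over Q, so G = Gal(f/Q) is one of the 16 transitive subgroups 6T1, ..., 6T16 of S_6. The discriminant of f is -1722368, which is not a perfect square, so G is not contained in A_6. The transitive groups of degree 6 not contained in A_6 are: C_6 (6T1, order 6), S_3 (6T2, order 6), D_6 (6T3, order 12), C_3 x S_3 (6T5, order 18), A_4 x C_2 (6T6, order 24), S_4 (6T8, order 24), S_3 x S_3 (6T9, order 36), S_4 x C_2 (6T11, order 48), (S_3 x S_3) : C_2 (6T13, order 72), PGL(2,5) (6T14, order 120), S_6 (6T16, order 720). By Dedekind's theorem, for a prime p not dividing disc(f) the degrees of the irreducible factors of f mod p form the cycle type of an element of G. Factoring f modulo the 29 such primes p <= 127 (skipping 2, 29, which divide the discriminant), each new pattern first appears at: mod 3: f = (x^3 + x^2 + 2)(x^3 + 2x^2 + 2x + 2), pattern 3+3; mod 5: f = (x^6 + 3x^5 + x^4 + 2x^3 + 4x^2 + x + 2), pattern 6; mod 7: f = (x + 1)(x + 2)(x^4 + 6x^3 + 6x^2 + 5x + 6), pattern 4+1+1; mod 17: f = (x + 3)(x + 10)(x^2 + 11x + 6)(x^2 + 15x + 15), pattern 2+2+1+1; mod 23: f = (x^2 + 6x + 21)(x^2 + 9x + 15)(x^2 + 19x + 8), pattern 2+2+2; mod 67: f = (x^2 + 63x + 18)(x^4 + 59x^3 + 11x^2 + 20x + 12), pattern 4+2; mod 127: f = (x + 38)(x + 58)(x + 65)(x + 85)(x^2 + 123x + 125), pattern 2+1+1+1+1. No other pattern occurs in this range, so the set of observed cycle types is {3+3, 6, 4+1+1, 2+2+1+1, 2+2+2, 4+2, 2+1+1+1+1}. The candidates containing elements of all these cycle types are S_4 x C_2 (6T11) of order 48, S_6 (6T16) of order 720; the others are excluded. The observed types are precisely the cycle types that occur in S_4 x C_2 (6T11) (apart from the identity). Each of the other remaining candidates has further cycle types, and by the Chebotarev density theorem the matching factorization patterns would occur for a proportion of primes equal to their share of the group: S_6 (6T16) additionally contains elements of type 5+1, 3+2+1, 3+1+1+1 (304 of its 720 elements, about 42% of primes). None of the 29 primes tested shows any such pattern (for each of these groups the chance of that is below 10^-4), which rules them out. Hence G = S_4 x C_2 (6T11), of order 48.

S_4 x C_2 (also written S4xC2)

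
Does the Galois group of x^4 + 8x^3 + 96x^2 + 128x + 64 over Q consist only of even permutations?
Yes

The polynomial is irreducible of degree 4 over Q. Its discriminant is 12230590464 = 110592^2, a perfect square. A Galois group lies in the alternating group exactly when the discriminant is a square in Q, so the Galois group (A_4) is contained in A_4.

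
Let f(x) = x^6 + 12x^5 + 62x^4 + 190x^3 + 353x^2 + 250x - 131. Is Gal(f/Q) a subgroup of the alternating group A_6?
Yes

The polynomial is irreducible of degree 6 over Q. Its discriminant is 94085654450176 = 9699776^2, a perfect square. A Galois group lies in the alternating group exactly when the discriminant is a square in Q, so the Galois group (S_4) is contained in A_6.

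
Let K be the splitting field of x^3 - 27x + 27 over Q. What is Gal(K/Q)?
The polynomial is an irreducible cubic over Q and its discriminant is 59049 = 243^2, a perfect square. For an irreducible cubic, a square discriminant forces the Galois group to be A_3, the cyclic group of order 3.

C_3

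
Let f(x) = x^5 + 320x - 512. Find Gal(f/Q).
A_5 (also written A5)

The polynomial f is an irreducible quintic over Q, so G = Gal(f/Q) is a transitive subgroup of S_5: one of C_5 (5T1, order 5), D_5 (5T2, order 10), F_20 (5T3, order 20), A_5 (5T4, order 60) or S_5 (5T5, order 120). The discriminant of f is 1073741824000000 = 32768000^2, a perfect square, so G is contained in A_5. The transitive groups of degree 5 contained in A_5 are: C_5 (5T1, order 5), D_5 (5T2, order 10), A_5 (5T4, order 60). By Dedekind's theorem, for a prime p not dividing disc(f) the degrees of the irreducible factors of f mod p form the cycle type of an element of G. Factoring f modulo the 2 such primes p <= 7 (skipping 2, 5, which divide the discriminant), each new pattern first appears at: mod 3: f = (x^5 + 2x + 1), pattern 5; mod 7: f = (x + 1)(x + 3)(x^3 + 3x^2 + 6x + 2), pattern 3+1+1. No other pattern occurs in this range, so the set of observed cycle types is {5, 3+1+1}. Among the candidates above, the only group containing elements of all these cycle types is A_5 (5T4) — each of C_5 (5T1), D_5 (5T2) lacks at least one of them. Hence G = A_5 (5T4), of order 60.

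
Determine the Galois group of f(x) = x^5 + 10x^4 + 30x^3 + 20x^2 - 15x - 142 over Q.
5T2: D_5

The polynomial f is an irreducible quintic over Q, so G = Gal(f/Q) is a transitive subgroup of S_5: one of C_5 (5T1, order 5), D_5 (5T2, order 10), F_20 (5T3, order 20), A_5 (5T4, order 60) or S_5 (5T5, order 120). The discriminant of f is 1327104000000 = 1152000^2, a perfect square, so G is contained in A_5. The transitive groups of degree 5 contained in A_5 are: C_5 (5T1, order 5), D_5 (5T2, order 10), A_5 (5T4, order 60). By Dedekind's theorem, for a prime p not dividing disc(f) the degrees of the irreducible factors of f mod p form the cycle type of an element of G. Factoring f modulo the 23 such primes p <= 101 (skipping 2, 3, 5, which divide the discriminant), each new pattern first appears at: mod 7: f = (x^5 + 3x^4 + 2x^3 + 6x^2 + 6x + 5), pattern 5; mod 17: f = (x + 15)(x^2 + 5x + 8)(x^2 + 7x + 11), pattern 2+2+1. No other pattern occurs in this range, so the set of observed cycle types is {5, 2+2+1}. The candidates containing elements of all these cycle types are D_5 (5T2) of order 10, A_5 (5T4) of order 60; the others are excluded. The observed types are precisely the cycle types that occur in D_5 (5T2) (apart from the identity). Each of the other remaining candidates has further cycle types, and by the Chebotarev density theorem the matching factorization patterns would occur for a proportion of primes equal to their share of the group: A_5 (5T4) additionally contains elements of type 3+1+1 (20 of its 60 elements, about 33% of primes). None of the 23 primes tested shows any such pattern (for each of these groups the chance of that is below 10^-4), which rules them out. Hence G = D_5 (5T2), of order 10.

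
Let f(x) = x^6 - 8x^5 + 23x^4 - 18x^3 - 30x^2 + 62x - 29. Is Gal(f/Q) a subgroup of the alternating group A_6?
Yes

The polynomial is irreducible of degree 6 over Q. Its discriminant is 5489031744 = 74088^2, a perfect square. A Galois group lies in the alternating group exactly when the discriminant is a square in Q, so the Galois group (A_4) is contained in A_6.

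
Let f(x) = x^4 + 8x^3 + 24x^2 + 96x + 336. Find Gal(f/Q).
A_4 (order 12)

The polynomial is an irreducible quartic over Q and its discriminant is 1358954496 = 36864^2, a perfect square, so the Galois group is contained in A_4. The resolvent cubic y^3 - 24*y^2 - 576*y + 1536 is irreducible over Q. An irreducible resolvent with square discriminant gives A_4.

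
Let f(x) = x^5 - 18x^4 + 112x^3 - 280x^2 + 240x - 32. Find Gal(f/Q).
C_5, the cyclic group of order 5

The polynomial f is an irreducible quintic over Q, so G = Gal(f/Q) is a transitive subgroup of S_5: one of C_5 (5T1, order 5), D_5 (5T2, order 10), F_20 (5T3, order 20), A_5 (5T4, order 60) or S_5 (5T5, order 120). The discriminant of f is 15352201216 = 123904^2, a perfect square, so G is contained in A_5. The transitive groups of degree 5 contained in A_5 are: C_5 (5T1, order 5), D_5 (5T2, order 10), A_5 (5T4, order 60). By Dedekind's theorem, for a prime p not dividing disc(f) the degrees of the irreducible factors of f mod p form the cycle type of an element of G. Factoring f modulo the 14 such primes p <= 53 (skipping 2, 11, which divide the discriminant), each new pattern first appears at: mod 3: f = (x^5 + x^3 + 2x^2 + 1), pattern 5; mod 23: f = (x + 7)(x + 11)(x + 14)(x + 20)(x + 22), pattern 1+1+1+1+1. No other pattern occurs in this range, so the set of observed cycle types is {5, 1+1+1+1+1}. The candidates containing elements of all these cycle types are C_5 (5T1) of order 5, D_5 (5T2) of order 10, A_5 (5T4) of order 60; the others are excluded. The observed types are precisely the cycle types that occur in C_5 (5T1). Each of the other remaining candidates has further cycle types, and by the Chebotarev density theorem the matching factorization patterns would occur for a proportion of primes equal to their share of the group: D_5 (5T2) additionally contains elements of type 2+2+1 (5 of its 10 elements, about 50% of primes); A_5 (5T4) additionally contains elements of type 3+1+1, 2+2+1 (35 of its 60 elements, about 58% of primes). None of the 14 primes tested shows any such pattern (for each of these groups the chance of that is below 10^-4), which rules them out. Hence G = C_5 (5T1), of order 5.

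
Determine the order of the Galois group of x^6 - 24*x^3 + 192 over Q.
The degree of the splitting field over Q equals the order of the Galois group, so first determine the group. The polynomial f is an irreducible sextic over Q, so G = Gal(f/Q) is one of the 16 transitive subgroups 6T1, ..., 6T16 of S_6. The discriminant of f is -190210142896128, which is not a perfect square, so G is not contained in A_6. The transitive groups of degree 6 not contained in A_6 are: C_6 (6T1, order 6), S_3 (6T2, order 6), D_6 (6T3, order 12), C_3 x S_3 (6T5, order 18), A_4 x C_2 (6T6, order 24), S_4 (6T8, order 24), S_3 x S_3 (6T9, order 36), S_4 x C_2 (6T11, order 48), (S_3 x S_3) : C_2 (6T13, order 72), PGL(2,5) (6T14, order 120), S_6 (6T16, order 720). By Dedekind's theorem, for a prime p not dividing disc(f) the degrees of the irreducible factors of f mod p form the cycle type of an element of G. Factoring f modulo the 33 such primes p <= 149 (skipping 2, 3, which divide the discriminant), each new pattern first appears at: mod 5: f = (x^6 + x^3 + 2), pattern 6; mod 7: f = (x + 1)(x + 2)(x + 4)(x^3 + 3), pattern 3+1+1+1; mod 17: f = (x^2 + 2x + 11)(x^2 + 7x + 11)(x^2 + 8x + 11), pattern 2+2+2; mod 19: f = (x^3 + 4)(x^3 + 10), pattern 3+3; mod 73: f = (x + 26)(x + 42)(x + 44)(x + 58)(x + 60)(x + 62), pattern 1+1+1+1+1+1. No other pattern occurs in this range, so the set of observed cycle types is {6, 3+1+1+1, 2+2+2, 3+3, 1+1+1+1+1+1}. The candidates containing elements of all these cycle types are C_3 x S_3 (6T5) of order 18, S_3 x S_3 (6T9) of order 36, (S_3 x S_3) : C_2 (6T13) of order 72, S_6 (6T16) of order 720; the others are excluded. The observed types are precisely the cycle types that occur in C_3 x S_3 (6T5). Each of the other remaining candidates has further cycle types, and by the Chebotarev density theorem the matching factorization patterns would occur for a proportion of primes equal to their share of the group: S_3 x S_3 (6T9) additionally contains elements of type 2+2+1+1 (9 of its 36 elements, about 25% of primes); (S_3 x S_3) : C_2 (6T13) additionally contains elements of type 4+2, 3+2+1, 2+2+1+1, 2+1+1+1+1 (45 of its 72 elements, about 62% of primes); S_6 (6T16) additionally contains elements of type 5+1, 4+2, 4+1+1, 3+2+1, 2+2+1+1, 2+1+1+1+1 (504 of its 720 elements, about 70% of primes). None of the 33 primes tested shows any such pattern (for each of these groups the chance of that is below 10^-4), which rules them out. Hence G = C_3 x S_3 (6T5), of order 18. The Galois group C_3 x S_3 (6T5) has order 18, so the splitting field has degree 18 over Q.

18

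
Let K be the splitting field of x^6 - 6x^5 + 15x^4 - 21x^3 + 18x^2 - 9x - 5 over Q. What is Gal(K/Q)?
The polynomial f is an irreducible sextic over Q, so G = Gal(f/Q) is one of the 16 transitive subgroups 6T1, ..., 6T16 of S_6. The discriminant of f is 871199469, which is not a perfect square, so G is not contained in A_6. The transitive groups of degree 6 not contained in A_6 are: C_6 (6T1, order 6), S_3 (6T2, order 6), D_6 (6T3, order 12), C_3 x S_3 (6T5, order 18), A_4 x C_2 (6T6, order 24), S_4 (6T8, order 24), S_3 x S_3 (6T9, order 36), S_4 x C_2 (6T11, order 48), (S_3 x S_3) : C_2 (6T13, order 72), PGL(2,5) (6T14, order 120), S_6 (6T16, order 720). By Dedekind's theorem, for a prime p not dividing disc(f) the degrees of the irreducible factors of f mod p form the cycle type of an element of G. Factoring f modulo the 16 such primes p <= 67 (skipping 3, 7, 29, which divide the discriminant), each new pattern first appears at: mod 2: f = (x^6 + x^4 + x^3 + x + 1), pattern 6; mod 5: f = (x)(x + 1)(x^2 + x + 2)(x^2 + 2x + 3), pattern 2+2+1+1; mod 13: f = (x + 1)(x + 4)(x + 5)(x^3 + 10x^2 + 3x + 3), pattern 3+1+1+1; mod 19: f = (x^2 + 8x + 6)(x^2 + 11x + 1)(x^2 + 13x + 15), pattern 2+2+2; mod 67: f = (x^3 + 64x^2 + 3x + 17)(x^3 + 64x^2 + 3x + 47), pattern 3+3. No other pattern occurs in this range, so the set of observed cycle types is {6, 2+2+1+1, 3+1+1+1, 2+2+2, 3+3}. The candidates containing elements of all these cycle types are S_3 x S_3 (6T9) of order 36, (S_3 x S_3) : C_2 (6T13) of order 72, S_6 (6T16) of order 720; the others are excluded. The observed types are precisely the cycle types that occur in S_3 x S_3 (6T9) (apart from the identity). Each of the other remaining candidates has further cycle types, and by the Chebotarev density theorem the matching factorization patterns would occur for a proportion of primes equal to their share of the group: (S_3 x S_3) : C_2 (6T13) additionally contains elements of type 4+2, 3+2+1, 2+1+1+1+1 (36 of its 72 elements, about 50% of primes); S_6 (6T16) additionally contains elements of type 5+1, 4+2, 4+1+1, 3+2+1, 2+1+1+1+1 (459 of its 720 elements, about 64% of primes). None of the 16 primes tested shows any such pattern (for each of these groups the chance of that is below 10^-4), which rules them out. Hence G = S_3 x S_3 (6T9), of order 36.

S_3 x S_3, the direct product S_3 x S_3 in its degree-6 action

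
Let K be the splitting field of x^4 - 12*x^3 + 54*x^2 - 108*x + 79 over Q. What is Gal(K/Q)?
The polynomial is an irreducible quartic over Q and its discriminant is -2048, which is not a perfect square, so the Galois group is not contained in A_4. The resolvent cubic y^3 - 54*y^2 + 980*y - 5976 has exactly one rational root, so the Galois group is C_4 or D_4. The quartic remains irreducible over Q(sqrt(disc)), so the group is D_4.

D_4 (order 8)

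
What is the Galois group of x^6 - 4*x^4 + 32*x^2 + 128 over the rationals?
The polynomial f is an irreducible sextic over Q, so G = Gal(f/Q) is one of the 16 transitive subgroups 6T1, ..., 6T16 of S_6. The discriminant of f is -5497558138880000, which is not a perfect square, so G is not contained in A_6. The transitive groups of degree 6 not contained in A_6 are: C_6 (6T1, order 6), S_3 (6T2, order 6), D_6 (6T3, order 12), C_3 x S_3 (6T5, order 18), A_4 x C_2 (6T6, order 24), S_4 (6T8, order 24), S_3 x S_3 (6T9, order 36), S_4 x C_2 (6T11, order 48), (S_3 x S_3) : C_2 (6T13, order 72), PGL(2,5) (6T14, order 120), S_6 (6T16, order 720). By Dedekind's theorem, for a prime p not dividing disc(f) the degrees of the irreducible factors of f mod p form the cycle type of an element of G. Factoring f modulo the 22 such primes p <= 89 (skipping 2, 5, which divide the discriminant), each new pattern first appears at: mod 3: f = (x^3 + x^2 + 2)(x^3 + 2x^2 + 1), pattern 3+3; mod 7: f = (x^2 + 1)(x^2 + 2x + 3)(x^2 + 5x + 3), pattern 2+2+2; mod 13: f = (x + 5)(x + 8)(x^4 + 8x^2 + 11), pattern 4+1+1; mod 43: f = (x + 19)(x + 24)(x^2 + 16)(x^2 + 40), pattern 2+2+1+1. No other pattern occurs in this range, so the set of observed cycle types is {3+3, 2+2+2, 4+1+1, 2+2+1+1}. The candidates containing elements of all these cycle types are S_4 (6T8) of order 24, S_4 x C_2 (6T11) of order 48, PGL(2,5) (6T14) of order 120, S_6 (6T16) of order 720; the others are excluded. The observed types are precisely the cycle types that occur in S_4 (6T8) (apart from the identity). Each of the other remaining candidates has further cycle types, and by the Chebotarev density theorem the matching factorization patterns would occur for a proportion of primes equal to their share of the group: S_4 x C_2 (6T11) additionally contains elements of type 6, 4+2, 2+1+1+1+1 (17 of its 48 elements, about 35% of primes); PGL(2,5) (6T14) additionally contains elements of type 6, 5+1 (44 of its 120 elements, about 37% of primes); S_6 (6T16) additionally contains elements of type 6, 5+1, 4+2, 3+2+1, 3+1+1+1, 2+1+1+1+1 (529 of its 720 elements, about 73% of primes). None of the 22 primes tested shows any such pattern (for each of these groups the chance of that is below 10^-4), which rules them out. Hence G = S_4 (6T8), of order 24.

6T8: S_4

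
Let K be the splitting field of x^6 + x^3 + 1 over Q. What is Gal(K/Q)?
6T1: C_6

The polynomial f is an irreducible sextic over Q, so G = Gal(f/Q) is one of the 16 transitive subgroups 6T1, ..., 6T16 of S_6. The discriminant of f is -19683, which is not a perfect square, so G is not contained in A_6. The transitive groups of degree 6 not contained in A_6 are: C_6 (6T1, order 6), S_3 (6T2, order 6), D_6 (6T3, order 12), C_3 x S_3 (6T5, order 18), A_4 x C_2 (6T6, order 24), S_4 (6T8, order 24), S_3 x S_3 (6T9, order 36), S_4 x C_2 (6T11, order 48), (S_3 x S_3) : C_2 (6T13, order 72), PGL(2,5) (6T14, order 120), S_6 (6T16, order 720). By Dedekind's theorem, for a prime p not dividing disc(f) the degrees of the irreducible factors of f mod p form the cycle type of an element of G. Factoring f modulo the 37 such primes p <= 163 (skipping 3, which divides the discriminant), each new pattern first appears at: mod 2: f = (x^6 + x^3 + 1), pattern 6; mod 7: f = (x^3 + 3)(x^3 + 5), pattern 3+3; mod 17: f = (x^2 + 3x + 1)(x^2 + 4x + 1)(x^2 + 10x + 1), pattern 2+2+2; mod 19: f = (x + 2)(x + 3)(x + 10)(x + 13)(x + 14)(x + 15), pattern 1+1+1+1+1+1. No other pattern occurs in this range, so the set of observed cycle types is {6, 3+3, 2+2+2, 1+1+1+1+1+1}. The candidates containing elements of all these cycle types are C_6 (6T1) of order 6, D_6 (6T3) of order 12, C_3 x S_3 (6T5) of order 18, A_4 x C_2 (6T6) of order 24, S_3 x S_3 (6T9) of order 36, S_4 x C_2 (6T11) of order 48, (S_3 x S_3) : C_2 (6T13) of order 72, PGL(2,5) (6T14) of order 120, S_6 (6T16) of order 720; the others are excluded. The observed types are precisely the cycle types that occur in C_6 (6T1). Each of the other remaining candidates has further cycle types, and by the Chebotarev density theorem the matching factorization patterns would occur for a proportion of primes equal to their share of the group: D_6 (6T3) additionally contains elements of type 2+2+1+1 (3 of its 12 elements, about 25% of primes); C_3 x S_3 (6T5) additionally contains elements of type 3+1+1+1 (4 of its 18 elements, about 22% of primes); A_4 x C_2 (6T6) additionally contains elements of type 2+2+1+1, 2+1+1+1+1 (6 of its 24 elements, about 25% of primes); S_3 x S_3 (6T9) additionally contains elements of type 3+1+1+1, 2+2+1+1 (13 of its 36 elements, about 36% of primes); S_4 x C_2 (6T11) additionally contains elements of type 4+2, 4+1+1, 2+2+1+1, 2+1+1+1+1 (24 of its 48 elements, about 50% of primes); (S_3 x S_3) : C_2 (6T13) additionally contains elements of type 4+2, 3+2+1, 3+1+1+1, 2+2+1+1, 2+1+1+1+1 (49 of its 72 elements, about 68% of primes); PGL(2,5) (6T14) additionally contains elements of type 5+1, 4+1+1, 2+2+1+1 (69 of its 120 elements, about 58% of primes); S_6 (6T16) additionally contains elements of type 5+1, 4+2, 4+1+1, 3+2+1, 3+1+1+1, 2+2+1+1, 2+1+1+1+1 (544 of its 720 elements, about 76% of primes). None of the 37 primes tested shows any such pattern (for each of these groups the chance of that is below 10^-4), which rules them out. Hence G = C_6 (6T1), of order 6.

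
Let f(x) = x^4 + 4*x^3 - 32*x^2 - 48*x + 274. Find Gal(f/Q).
D_4 (also written D4)

The polynomial is an irreducible quartic over Q and its discriminant is -384787456, which is not a perfect square, so the Galois group is not contained in A_4. The resolvent cubic y^3 + 32*y^2 - 1288*y - 41760 has exactly one rational root, so the Galois group is C_4 or D_4. The quartic remains irreducible over Q(sqrt(disc)), so the group is D_4.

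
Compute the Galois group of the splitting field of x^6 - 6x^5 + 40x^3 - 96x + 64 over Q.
The polynomial f is an irreducible sextic over Q, so G = Gal(f/Q) is one of the 16 transitive subgroups 6T1, ..., 6T16 of S_6. The discriminant of f is -37572373905408, which is not a perfect square, so G is not contained in A_6. The transitive groups of degree 6 not contained in A_6 are: C_6 (6T1, order 6), S_3 (6T2, order 6), D_6 (6T3, order 12), C_3 x S_3 (6T5, order 18), A_4 x C_2 (6T6, order 24), S_4 (6T8, order 24), S_3 x S_3 (6T9, order 36), S_4 x C_2 (6T11, order 48), (S_3 x S_3) : C_2 (6T13, order 72), PGL(2,5) (6T14, order 120), S_6 (6T16, order 720). By Dedekind's theorem, for a prime p not dividing disc(f) the degrees of the irreducible factors of f mod p form the cycle type of an element of G. Factoring f modulo the 23 such primes p <= 97 (skipping 2, 3, which divide the discriminant), each new pattern first appears at: mod 5: f = (x^2 + 2x + 4)(x^2 + 3x + 3)(x^2 + 4x + 2), pattern 2+2+2; mod 7: f = (x^3 + 2x^2 + 5x + 1)(x^3 + 6x^2 + 4x + 1), pattern 3+3; mod 31: f = (x + 6)(x + 11)(x + 14)(x + 15)(x + 18)(x + 23), pattern 1+1+1+1+1+1. No other pattern occurs in this range, so the set of observed cycle types is {2+2+2, 3+3, 1+1+1+1+1+1}. The candidates containing elements of all these cycle types are C_6 (6T1) of order 6, S_3 (6T2) of order 6, D_6 (6T3) of order 12, C_3 x S_3 (6T5) of order 18, A_4 x C_2 (6T6) of order 24, S_4 (6T8) of order 24, S_3 x S_3 (6T9) of order 36, S_4 x C_2 (6T11) of order 48, (S_3 x S_3) : C_2 (6T13) of order 72, PGL(2,5) (6T14) of order 120, S_6 (6T16) of order 720; the others are excluded. The observed types are precisely the cycle types that occur in S_3 (6T2). Each of the other remaining candidates has further cycle types, and by the Chebotarev density theorem the matching factorization patterns would occur for a proportion of primes equal to their share of the group: C_6 (6T1) additionally contains elements of type 6 (2 of its 6 elements, about 33% of primes); D_6 (6T3) additionally contains elements of type 6, 2+2+1+1 (5 of its 12 elements, about 42% of primes); C_3 x S_3 (6T5) additionally contains elements of type 6, 3+1+1+1 (10 of its 18 elements, about 56% of primes); A_4 x C_2 (6T6) additionally contains elements of type 6, 2+2+1+1, 2+1+1+1+1 (14 of its 24 elements, about 58% of primes); S_4 (6T8) additionally contains elements of type 4+1+1, 2+2+1+1 (9 of its 24 elements, about 38% of primes); S_3 x S_3 (6T9) additionally contains elements of type 6, 3+1+1+1, 2+2+1+1 (25 of its 36 elements, about 69% of primes); S_4 x C_2 (6T11) additionally contains elements of type 6, 4+2, 4+1+1, 2+2+1+1, 2+1+1+1+1 (32 of its 48 elements, about 67% of primes); (S_3 x S_3) : C_2 (6T13) additionally contains elements of type 6, 4+2, 3+2+1, 3+1+1+1, 2+2+1+1, 2+1+1+1+1 (61 of its 72 elements, about 85% of primes); PGL(2,5) (6T14) additionally contains elements of type 6, 5+1, 4+1+1, 2+2+1+1 (89 of its 120 elements, about 74% of primes); S_6 (6T16) additionally contains elements of type 6, 5+1, 4+2, 4+1+1, 3+2+1, 3+1+1+1, 2+2+1+1, 2+1+1+1+1 (664 of its 720 elements, about 92% of primes). None of the 23 primes tested shows any such pattern (for each of these groups the chance of that is below 10^-4), which rules them out. Hence G = S_3 (6T2), of order 6.

S_3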